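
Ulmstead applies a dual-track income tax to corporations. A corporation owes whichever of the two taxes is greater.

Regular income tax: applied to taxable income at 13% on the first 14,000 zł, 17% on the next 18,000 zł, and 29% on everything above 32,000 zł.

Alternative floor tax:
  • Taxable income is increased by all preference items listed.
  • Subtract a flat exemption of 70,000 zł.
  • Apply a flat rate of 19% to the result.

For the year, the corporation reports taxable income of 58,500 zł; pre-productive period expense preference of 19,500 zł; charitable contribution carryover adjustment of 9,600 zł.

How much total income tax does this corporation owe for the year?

12,565 zł

Alternative floor tax:
  Adjusted income: 58,500 zł + 19,500 zł + 9,600 zł = 87,600 zł
  Less exemption 70,000 zł → base 17,600 zł
  17,600 zł × 19% = 3,344 zł

Regular income tax:
  14,000 zł × 13% = 1,820 zł
  18,000 zł × 17% = 3,060 zł
  26,500 zł × 29% = 7,685 zł
  → 12,565 zł

12,565 zł > 3,344 zł, so the regular income tax governs.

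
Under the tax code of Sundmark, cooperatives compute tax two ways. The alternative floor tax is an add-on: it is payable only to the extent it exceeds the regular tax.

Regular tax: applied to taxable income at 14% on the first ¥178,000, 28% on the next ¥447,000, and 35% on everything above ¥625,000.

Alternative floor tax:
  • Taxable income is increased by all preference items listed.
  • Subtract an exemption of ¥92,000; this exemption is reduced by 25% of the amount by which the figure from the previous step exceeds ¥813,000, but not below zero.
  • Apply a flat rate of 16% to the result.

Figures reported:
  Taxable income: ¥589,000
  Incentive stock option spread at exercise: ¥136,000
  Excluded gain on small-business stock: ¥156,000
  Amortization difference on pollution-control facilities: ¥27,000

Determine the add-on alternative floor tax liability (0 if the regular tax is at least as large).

¥0

Regular tax:
  ¥178,000 × 14% = ¥24,920
  ¥411,000 × 28% = ¥115,080
  → ¥140,000

Alternative floor tax:
  Adjusted income: ¥589,000 + ¥136,000 + ¥156,000 + ¥27,000 = ¥908,000
  Exemption: ¥92,000 − 25% × (¥908,000 − ¥813,000) = ¥92,000 − ¥23,750 = ¥68,250
  Base: ¥908,000 − ¥68,250 = ¥839,750
  ¥839,750 × 16% = ¥134,360

¥134,360 ≤ ¥140,000, so no add-on is due.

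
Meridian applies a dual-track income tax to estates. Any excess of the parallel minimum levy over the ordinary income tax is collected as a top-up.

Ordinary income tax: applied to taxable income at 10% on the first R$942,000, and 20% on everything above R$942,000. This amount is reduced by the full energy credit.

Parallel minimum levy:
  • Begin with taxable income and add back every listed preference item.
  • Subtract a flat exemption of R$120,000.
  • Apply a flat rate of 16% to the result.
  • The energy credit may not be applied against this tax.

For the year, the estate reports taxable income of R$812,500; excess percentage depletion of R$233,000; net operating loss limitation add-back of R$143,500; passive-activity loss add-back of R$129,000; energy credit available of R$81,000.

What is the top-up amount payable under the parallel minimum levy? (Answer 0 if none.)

R$191,430

Parallel minimum levy:
  Adjusted income: R$812,500 + R$233,000 + R$143,500 + R$129,000 = R$1,318,000
  Less exemption R$120,000 → base R$1,198,000
  R$1,198,000 × 16% = R$191,680

Ordinary income tax:
  R$812,500 × 10% = R$81,250
  Less energy credit R$81,000 → R$250

Excess of parallel minimum levy over ordinary income tax: R$191,680 − R$250 = R$191,430.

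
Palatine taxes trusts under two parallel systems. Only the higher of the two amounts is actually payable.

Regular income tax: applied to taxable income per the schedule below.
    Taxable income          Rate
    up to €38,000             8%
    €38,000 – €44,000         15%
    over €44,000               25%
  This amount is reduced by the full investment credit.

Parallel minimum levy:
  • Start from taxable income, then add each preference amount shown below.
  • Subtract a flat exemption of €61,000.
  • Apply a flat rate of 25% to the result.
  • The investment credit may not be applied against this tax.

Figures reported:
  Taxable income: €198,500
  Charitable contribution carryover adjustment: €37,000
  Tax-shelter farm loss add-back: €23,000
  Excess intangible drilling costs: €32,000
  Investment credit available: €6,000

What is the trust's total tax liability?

€57,375

Regular income tax:
  €38,000 × 8% = €3,040
  €6,000 × 15% = €900
  €154,500 × 25% = €38,625
  → €42,565
  Less investment credit €6,000 → €36,565

Parallel minimum levy:
  Adjusted income: €198,500 + €37,000 + €23,000 + €32,000 = €290,500
  Less exemption €61,000 → base €229,500
  €229,500 × 25% = €57,375

€57,375 > €36,565, so the parallel minimum levy is the binding amount.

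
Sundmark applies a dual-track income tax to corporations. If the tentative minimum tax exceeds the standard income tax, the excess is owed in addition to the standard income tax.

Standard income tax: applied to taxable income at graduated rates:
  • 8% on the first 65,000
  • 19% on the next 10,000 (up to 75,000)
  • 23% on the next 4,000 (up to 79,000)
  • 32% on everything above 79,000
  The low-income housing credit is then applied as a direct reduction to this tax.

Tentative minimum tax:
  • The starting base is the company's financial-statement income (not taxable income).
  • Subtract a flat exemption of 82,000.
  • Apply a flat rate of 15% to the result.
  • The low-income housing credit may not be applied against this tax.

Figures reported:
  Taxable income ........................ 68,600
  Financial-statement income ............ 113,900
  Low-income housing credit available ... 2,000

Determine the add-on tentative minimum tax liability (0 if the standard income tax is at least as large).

Tentative minimum tax:
  Base (financial-statement income): 113,900
  Less exemption 82,000 → base 31,900
  31,900 × 15% = 4,785

Standard income tax:
  65,000 × 8% = 5,200
  3,600 × 19% = 684
  → 5,884
  Less low-income housing credit 2,000 → 3,884

Excess of tentative minimum tax over standard income tax: 4,785 − 3,884 = 901.

901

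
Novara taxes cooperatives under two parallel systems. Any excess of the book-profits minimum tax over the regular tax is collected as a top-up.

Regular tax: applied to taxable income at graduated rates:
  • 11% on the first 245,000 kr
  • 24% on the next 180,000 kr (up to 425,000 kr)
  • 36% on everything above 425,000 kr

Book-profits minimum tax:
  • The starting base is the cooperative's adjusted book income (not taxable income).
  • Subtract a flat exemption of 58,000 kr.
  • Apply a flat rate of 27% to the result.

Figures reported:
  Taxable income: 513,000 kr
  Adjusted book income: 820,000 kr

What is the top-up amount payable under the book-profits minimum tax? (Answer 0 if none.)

103,910 kr

Regular tax:
  245,000 kr × 11% = 26,950 kr
  180,000 kr × 24% = 43,200 kr
  88,000 kr × 36% = 31,680 kr
  → 101,830 kr

Book-profits minimum tax:
  Base (adjusted book income): 820,000 kr
  Less exemption 58,000 kr → base 762,000 kr
  762,000 kr × 27% = 205,740 kr

Excess of book-profits minimum tax over regular tax: 205,740 kr − 101,830 kr = 103,910 kr.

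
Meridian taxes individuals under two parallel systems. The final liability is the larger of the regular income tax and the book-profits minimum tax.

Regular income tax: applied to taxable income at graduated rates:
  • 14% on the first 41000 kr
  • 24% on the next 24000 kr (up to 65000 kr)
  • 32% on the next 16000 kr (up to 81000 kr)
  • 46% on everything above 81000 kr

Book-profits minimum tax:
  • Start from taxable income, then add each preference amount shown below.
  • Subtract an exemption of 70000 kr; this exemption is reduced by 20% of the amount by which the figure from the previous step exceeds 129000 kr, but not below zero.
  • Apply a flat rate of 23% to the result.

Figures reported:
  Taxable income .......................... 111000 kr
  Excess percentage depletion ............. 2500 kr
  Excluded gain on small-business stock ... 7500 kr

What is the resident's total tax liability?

Regular income tax:
  41000 kr × 14% = 5740 kr
  24000 kr × 24% = 5760 kr
  16000 kr × 32% = 5120 kr
  30000 kr × 46% = 13800 kr
  → 30420 kr

Book-profits minimum tax:
  Adjusted income: 111000 kr + 2500 kr + 7500 kr = 121000 kr
  Exemption: 121000 kr ≤ 129000 kr, so full 70000 kr applies
  Base: 121000 kr − 70000 kr = 51000 kr
  51000 kr × 23% = 11730 kr

30420 kr > 11730 kr, so the regular income tax governs.

30420 kr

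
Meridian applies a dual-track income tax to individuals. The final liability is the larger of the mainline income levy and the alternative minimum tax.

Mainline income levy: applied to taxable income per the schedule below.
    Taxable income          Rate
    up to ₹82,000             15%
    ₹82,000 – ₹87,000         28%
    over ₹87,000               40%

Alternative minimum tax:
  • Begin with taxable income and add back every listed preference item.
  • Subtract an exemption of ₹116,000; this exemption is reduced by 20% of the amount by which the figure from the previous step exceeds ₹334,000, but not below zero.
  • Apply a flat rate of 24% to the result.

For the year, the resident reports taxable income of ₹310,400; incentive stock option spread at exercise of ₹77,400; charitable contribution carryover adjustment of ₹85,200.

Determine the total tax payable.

₹103,060

Alternative minimum tax:
  Adjusted income: ₹310,400 + ₹77,400 + ₹85,200 = ₹473,000
  Exemption: ₹116,000 − 20% × (₹473,000 − ₹334,000) = ₹116,000 − ₹27,800 = ₹88,200
  Base: ₹473,000 − ₹88,200 = ₹384,800
  ₹384,800 × 24% = ₹92,352

Mainline income levy:
  ₹82,000 × 15% = ₹12,300
  ₹5,000 × 28% = ₹1,400
  ₹223,400 × 40% = ₹89,360
  → ₹103,060

₹103,060 > ₹92,352, so the mainline income levy governs.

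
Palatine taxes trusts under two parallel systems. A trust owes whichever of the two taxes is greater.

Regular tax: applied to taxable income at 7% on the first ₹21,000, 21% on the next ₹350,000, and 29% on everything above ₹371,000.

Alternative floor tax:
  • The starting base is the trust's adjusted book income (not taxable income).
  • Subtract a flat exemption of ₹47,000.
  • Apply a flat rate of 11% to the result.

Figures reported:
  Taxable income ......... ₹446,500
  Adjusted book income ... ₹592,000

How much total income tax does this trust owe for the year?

Regular tax:
  ₹21,000 × 7% = ₹1,470
  ₹350,000 × 21% = ₹73,500
  ₹75,500 × 29% = ₹21,895
  → ₹96,865

Alternative floor tax:
  Base (adjusted book income): ₹592,000
  Less exemption ₹47,000 → base ₹545,000
  ₹545,000 × 11% = ₹59,950

₹96,865 > ₹59,950, so the regular tax governs.

₹96,865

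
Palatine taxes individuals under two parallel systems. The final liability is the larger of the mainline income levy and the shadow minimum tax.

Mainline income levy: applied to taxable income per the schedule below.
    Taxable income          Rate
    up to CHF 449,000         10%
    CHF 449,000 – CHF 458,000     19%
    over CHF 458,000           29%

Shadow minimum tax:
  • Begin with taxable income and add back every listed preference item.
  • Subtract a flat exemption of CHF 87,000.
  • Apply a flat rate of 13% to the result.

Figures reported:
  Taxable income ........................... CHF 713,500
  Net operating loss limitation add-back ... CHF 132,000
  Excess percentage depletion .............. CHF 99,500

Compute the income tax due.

CHF 120,705

Mainline income levy:
  CHF 449,000 × 10% = CHF 44,900
  CHF 9,000 × 19% = CHF 1,710
  CHF 255,500 × 29% = CHF 74,095
  → CHF 120,705

Shadow minimum tax:
  Adjusted income: CHF 713,500 + CHF 132,000 + CHF 99,500 = CHF 945,000
  Less exemption CHF 87,000 → base CHF 858,000
  CHF 858,000 × 13% = CHF 111,540

CHF 120,705 > CHF 111,540, so the mainline income levy governs.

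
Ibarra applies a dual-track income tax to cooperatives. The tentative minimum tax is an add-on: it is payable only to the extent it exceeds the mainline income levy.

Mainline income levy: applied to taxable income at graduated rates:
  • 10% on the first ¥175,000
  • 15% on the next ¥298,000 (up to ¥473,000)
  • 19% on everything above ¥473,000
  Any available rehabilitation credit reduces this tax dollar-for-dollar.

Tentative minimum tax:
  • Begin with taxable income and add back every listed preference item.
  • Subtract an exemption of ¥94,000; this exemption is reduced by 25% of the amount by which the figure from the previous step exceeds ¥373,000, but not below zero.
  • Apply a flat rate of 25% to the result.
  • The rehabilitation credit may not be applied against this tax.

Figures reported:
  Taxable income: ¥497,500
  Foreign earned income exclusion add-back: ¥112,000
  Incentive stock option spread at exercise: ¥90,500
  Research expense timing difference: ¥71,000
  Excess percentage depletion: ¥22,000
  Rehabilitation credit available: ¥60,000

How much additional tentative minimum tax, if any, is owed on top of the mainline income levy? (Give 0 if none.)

¥191,395

Mainline income levy:
  ¥175,000 × 10% = ¥17,500
  ¥298,000 × 15% = ¥44,700
  ¥24,500 × 19% = ¥4,655
  → ¥66,855
  Less rehabilitation credit ¥60,000 → ¥6,855

Tentative minimum tax:
  Adjusted income: ¥497,500 + ¥112,000 + ¥90,500 + ¥71,000 + ¥22,000 = ¥793,000
  Exemption: 25% × (¥793,000 − ¥373,000) = ¥105,000 ≥ ¥94,000, so the exemption is fully phased out
  Base: ¥793,000 − ¥0 = ¥793,000
  ¥793,000 × 25% = ¥198,250

Excess of tentative minimum tax over mainline income levy: ¥198,250 − ¥6,855 = ¥191,395.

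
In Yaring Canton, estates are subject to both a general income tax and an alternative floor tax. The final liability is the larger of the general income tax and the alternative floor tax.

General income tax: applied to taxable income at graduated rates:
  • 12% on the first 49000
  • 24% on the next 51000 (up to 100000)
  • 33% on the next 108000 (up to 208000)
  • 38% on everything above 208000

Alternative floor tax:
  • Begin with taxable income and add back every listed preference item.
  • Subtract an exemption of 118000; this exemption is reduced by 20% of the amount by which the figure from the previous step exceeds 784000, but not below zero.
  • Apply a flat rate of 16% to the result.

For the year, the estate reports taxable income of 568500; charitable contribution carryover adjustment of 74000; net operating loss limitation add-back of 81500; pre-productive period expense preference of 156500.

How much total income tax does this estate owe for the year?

190750

General income tax:
  49000 × 12% = 5880
  51000 × 24% = 12240
  108000 × 33% = 35640
  360500 × 38% = 136990
  → 190750

Alternative floor tax:
  Adjusted income: 568500 + 74000 + 81500 + 156500 = 880500
  Exemption: 118000 − 20% × (880500 − 784000) = 118000 − 19300 = 98700
  Base: 880500 − 98700 = 781800
  781800 × 16% = 125088

190750 > 125088, so the general income tax governs.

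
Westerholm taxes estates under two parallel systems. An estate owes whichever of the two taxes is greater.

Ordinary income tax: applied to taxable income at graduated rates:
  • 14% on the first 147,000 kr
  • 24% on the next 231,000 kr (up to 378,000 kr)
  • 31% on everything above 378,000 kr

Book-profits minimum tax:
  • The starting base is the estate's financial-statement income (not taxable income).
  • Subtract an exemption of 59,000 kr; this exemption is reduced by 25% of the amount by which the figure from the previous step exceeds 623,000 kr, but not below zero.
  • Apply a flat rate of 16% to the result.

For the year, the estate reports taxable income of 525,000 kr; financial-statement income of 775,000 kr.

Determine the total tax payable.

121,590 kr

Book-profits minimum tax:
  Base (financial-statement income): 775,000 kr
  Exemption: 59,000 kr − 25% × (775,000 kr − 623,000 kr) = 59,000 kr − 38,000 kr = 21,000 kr
  Base: 775,000 kr − 21,000 kr = 754,000 kr
  754,000 kr × 16% = 120,640 kr

Ordinary income tax:
  147,000 kr × 14% = 20,580 kr
  231,000 kr × 24% = 55,440 kr
  147,000 kr × 31% = 45,570 kr
  → 121,590 kr

121,590 kr > 120,640 kr, so the ordinary income tax governs.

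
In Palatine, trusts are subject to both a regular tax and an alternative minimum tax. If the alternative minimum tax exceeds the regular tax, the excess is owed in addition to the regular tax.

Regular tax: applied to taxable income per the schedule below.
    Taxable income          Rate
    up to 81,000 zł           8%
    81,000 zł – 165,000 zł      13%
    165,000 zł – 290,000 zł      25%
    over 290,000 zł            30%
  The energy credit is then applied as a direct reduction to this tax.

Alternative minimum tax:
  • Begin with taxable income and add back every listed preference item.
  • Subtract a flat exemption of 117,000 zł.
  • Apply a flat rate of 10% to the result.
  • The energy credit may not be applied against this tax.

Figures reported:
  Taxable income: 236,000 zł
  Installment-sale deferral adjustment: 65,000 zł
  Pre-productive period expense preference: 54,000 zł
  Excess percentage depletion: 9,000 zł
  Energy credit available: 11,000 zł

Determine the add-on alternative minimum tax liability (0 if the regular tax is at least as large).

550 zł

Regular tax:
  81,000 zł × 8% = 6,480 zł
  84,000 zł × 13% = 10,920 zł
  71,000 zł × 25% = 17,750 zł
  → 35,150 zł
  Less energy credit 11,000 zł → 24,150 zł

Alternative minimum tax:
  Adjusted income: 236,000 zł + 65,000 zł + 54,000 zł + 9,000 zł = 364,000 zł
  Less exemption 117,000 zł → base 247,000 zł
  247,000 zł × 10% = 24,700 zł

Excess of alternative minimum tax over regular tax: 24,700 zł − 24,150 zł = 550 zł.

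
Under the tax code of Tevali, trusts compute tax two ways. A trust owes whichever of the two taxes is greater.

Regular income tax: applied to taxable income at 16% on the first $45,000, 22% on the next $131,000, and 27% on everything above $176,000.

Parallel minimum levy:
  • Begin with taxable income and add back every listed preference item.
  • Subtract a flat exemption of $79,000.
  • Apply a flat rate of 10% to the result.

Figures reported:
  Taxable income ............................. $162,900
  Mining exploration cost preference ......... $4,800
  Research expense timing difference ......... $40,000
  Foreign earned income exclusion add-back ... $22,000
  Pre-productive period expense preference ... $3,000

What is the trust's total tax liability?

Parallel minimum levy:
  Adjusted income: $162,900 + $4,800 + $40,000 + $22,000 + $3,000 = $232,700
  Less exemption $79,000 → base $153,700
  $153,700 × 10% = $15,370

Regular income tax:
  $45,000 × 16% = $7,200
  $117,900 × 22% = $25,938
  → $33,138

$33,138 > $15,370, so the regular income tax governs.

$33,138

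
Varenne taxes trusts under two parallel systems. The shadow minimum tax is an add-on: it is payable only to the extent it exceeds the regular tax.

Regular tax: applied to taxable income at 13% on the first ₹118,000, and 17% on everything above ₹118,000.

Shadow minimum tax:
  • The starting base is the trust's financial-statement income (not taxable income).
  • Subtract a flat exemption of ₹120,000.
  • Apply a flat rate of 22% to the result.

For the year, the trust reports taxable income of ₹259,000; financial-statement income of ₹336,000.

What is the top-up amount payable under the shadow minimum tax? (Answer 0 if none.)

Regular tax:
  ₹118,000 × 13% = ₹15,340
  ₹141,000 × 17% = ₹23,970
  → ₹39,310

Shadow minimum tax:
  Base (financial-statement income): ₹336,000
  Less exemption ₹120,000 → base ₹216,000
  ₹216,000 × 22% = ₹47,520

Excess of shadow minimum tax over regular tax: ₹47,520 − ₹39,310 = ₹8,210.

₹8,210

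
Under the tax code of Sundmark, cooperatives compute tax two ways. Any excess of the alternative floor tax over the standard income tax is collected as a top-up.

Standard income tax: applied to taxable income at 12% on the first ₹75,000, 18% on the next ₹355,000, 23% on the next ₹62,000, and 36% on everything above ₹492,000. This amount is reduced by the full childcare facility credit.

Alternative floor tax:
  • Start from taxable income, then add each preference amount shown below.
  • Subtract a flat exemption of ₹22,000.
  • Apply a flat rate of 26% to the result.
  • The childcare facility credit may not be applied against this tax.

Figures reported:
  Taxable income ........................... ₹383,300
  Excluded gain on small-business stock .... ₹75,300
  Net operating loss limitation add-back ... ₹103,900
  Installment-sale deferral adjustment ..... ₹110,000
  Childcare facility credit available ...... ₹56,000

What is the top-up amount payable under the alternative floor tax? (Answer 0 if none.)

₹160,636

Alternative floor tax:
  Adjusted income: ₹383,300 + ₹75,300 + ₹103,900 + ₹110,000 = ₹672,500
  Less exemption ₹22,000 → base ₹650,500
  ₹650,500 × 26% = ₹169,130

Standard income tax:
  ₹75,000 × 12% = ₹9,000
  ₹308,300 × 18% = ₹55,494
  → ₹64,494
  Less childcare facility credit ₹56,000 → ₹8,494

Excess of alternative floor tax over standard income tax: ₹169,130 − ₹8,494 = ₹160,636.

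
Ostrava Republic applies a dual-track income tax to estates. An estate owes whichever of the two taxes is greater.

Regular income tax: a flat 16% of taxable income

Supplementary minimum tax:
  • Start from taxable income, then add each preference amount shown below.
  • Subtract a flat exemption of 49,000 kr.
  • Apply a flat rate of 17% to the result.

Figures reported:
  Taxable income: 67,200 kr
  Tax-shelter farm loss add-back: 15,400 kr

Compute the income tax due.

10,752 kr

Supplementary minimum tax:
  Adjusted income: 67,200 kr + 15,400 kr = 82,600 kr
  Less exemption 49,000 kr → base 33,600 kr
  33,600 kr × 17% = 5,712 kr

Regular income tax:
  67,200 kr × 16% = 10,752 kr

10,752 kr > 5,712 kr, so the regular income tax governs.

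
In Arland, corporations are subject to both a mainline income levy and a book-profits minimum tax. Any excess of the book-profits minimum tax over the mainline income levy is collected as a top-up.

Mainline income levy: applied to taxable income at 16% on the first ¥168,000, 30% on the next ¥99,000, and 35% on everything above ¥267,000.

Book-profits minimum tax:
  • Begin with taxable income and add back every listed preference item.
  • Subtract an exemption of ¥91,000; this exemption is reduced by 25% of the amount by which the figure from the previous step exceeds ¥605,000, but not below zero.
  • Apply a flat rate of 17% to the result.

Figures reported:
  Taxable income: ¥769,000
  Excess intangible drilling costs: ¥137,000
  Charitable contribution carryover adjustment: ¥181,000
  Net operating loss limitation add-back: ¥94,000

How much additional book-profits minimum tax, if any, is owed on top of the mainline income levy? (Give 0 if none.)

Mainline income levy:
  ¥168,000 × 16% = ¥26,880
  ¥99,000 × 30% = ¥29,700
  ¥502,000 × 35% = ¥175,700
  → ¥232,280

Book-profits minimum tax:
  Adjusted income: ¥769,000 + ¥137,000 + ¥181,000 + ¥94,000 = ¥1,181,000
  Exemption: 25% × (¥1,181,000 − ¥605,000) = ¥144,000 ≥ ¥91,000, so the exemption is fully phased out
  Base: ¥1,181,000 − ¥0 = ¥1,181,000
  ¥1,181,000 × 17% = ¥200,770

¥200,770 ≤ ¥232,280, so no add-on is due.

¥0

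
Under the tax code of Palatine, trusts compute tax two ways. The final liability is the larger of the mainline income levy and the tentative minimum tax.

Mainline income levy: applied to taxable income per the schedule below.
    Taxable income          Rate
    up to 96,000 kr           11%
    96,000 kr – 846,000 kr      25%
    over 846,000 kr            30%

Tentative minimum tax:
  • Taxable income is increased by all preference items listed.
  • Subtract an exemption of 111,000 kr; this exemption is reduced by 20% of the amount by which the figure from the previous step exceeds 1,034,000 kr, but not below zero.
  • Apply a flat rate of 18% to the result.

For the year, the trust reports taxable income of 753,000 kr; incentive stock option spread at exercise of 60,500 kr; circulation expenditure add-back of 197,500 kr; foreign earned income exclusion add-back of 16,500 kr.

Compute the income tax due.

174,810 kr

Tentative minimum tax:
  Adjusted income: 753,000 kr + 60,500 kr + 197,500 kr + 16,500 kr = 1,027,500 kr
  Exemption: 1,027,500 kr ≤ 1,034,000 kr, so full 111,000 kr applies
  Base: 1,027,500 kr − 111,000 kr = 916,500 kr
  916,500 kr × 18% = 164,970 kr

Mainline income levy:
  96,000 kr × 11% = 10,560 kr
  657,000 kr × 25% = 164,250 kr
  → 174,810 kr

174,810 kr > 164,970 kr, so the mainline income levy governs.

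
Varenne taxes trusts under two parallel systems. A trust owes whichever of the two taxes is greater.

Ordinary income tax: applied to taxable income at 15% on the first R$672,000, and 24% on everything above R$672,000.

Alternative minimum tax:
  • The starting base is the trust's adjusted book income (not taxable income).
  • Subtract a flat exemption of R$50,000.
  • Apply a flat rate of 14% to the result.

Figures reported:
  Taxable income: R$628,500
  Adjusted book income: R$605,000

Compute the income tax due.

R$94,275

Alternative minimum tax:
  Base (adjusted book income): R$605,000
  Less exemption R$50,000 → base R$555,000
  R$555,000 × 14% = R$77,700

Ordinary income tax:
  R$628,500 × 15% = R$94,275

R$94,275 > R$77,700, so the ordinary income tax governs.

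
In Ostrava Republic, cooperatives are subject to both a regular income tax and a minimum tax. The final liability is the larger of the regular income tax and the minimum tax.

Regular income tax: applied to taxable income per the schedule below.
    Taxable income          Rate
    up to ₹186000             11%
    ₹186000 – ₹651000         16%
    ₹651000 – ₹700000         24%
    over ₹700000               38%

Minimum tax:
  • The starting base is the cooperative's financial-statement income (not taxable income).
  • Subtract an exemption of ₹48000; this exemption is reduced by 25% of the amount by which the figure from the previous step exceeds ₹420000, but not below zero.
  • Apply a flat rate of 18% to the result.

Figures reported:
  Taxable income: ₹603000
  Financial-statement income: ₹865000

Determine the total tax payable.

₹155700

Regular income tax:
  ₹186000 × 11% = ₹20460
  ₹417000 × 16% = ₹66720
  → ₹87180

Minimum tax:
  Base (financial-statement income): ₹865000
  Exemption: 25% × (₹865000 − ₹420000) = ₹111250 ≥ ₹48000, so the exemption is fully phased out
  Base: ₹865000 − ₹0 = ₹865000
  ₹865000 × 18% = ₹155700

₹155700 > ₹87180, so the minimum tax is the binding amount.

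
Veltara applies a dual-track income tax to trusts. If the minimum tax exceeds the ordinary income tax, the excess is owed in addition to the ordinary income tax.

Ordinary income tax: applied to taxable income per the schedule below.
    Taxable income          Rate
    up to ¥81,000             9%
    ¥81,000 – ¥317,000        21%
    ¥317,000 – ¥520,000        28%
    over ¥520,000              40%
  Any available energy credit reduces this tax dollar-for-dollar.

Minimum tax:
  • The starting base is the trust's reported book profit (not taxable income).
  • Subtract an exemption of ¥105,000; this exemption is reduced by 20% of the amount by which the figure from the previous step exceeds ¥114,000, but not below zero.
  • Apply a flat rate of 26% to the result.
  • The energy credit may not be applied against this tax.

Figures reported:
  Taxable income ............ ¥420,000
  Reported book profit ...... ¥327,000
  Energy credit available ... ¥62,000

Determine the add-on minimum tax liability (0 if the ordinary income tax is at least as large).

Ordinary income tax:
  ¥81,000 × 9% = ¥7,290
  ¥236,000 × 21% = ¥49,560
  ¥103,000 × 28% = ¥28,840
  → ¥85,690
  Less energy credit ¥62,000 → ¥23,690

Minimum tax:
  Base (reported book profit): ¥327,000
  Exemption: ¥105,000 − 20% × (¥327,000 − ¥114,000) = ¥105,000 − ¥42,600 = ¥62,400
  Base: ¥327,000 − ¥62,400 = ¥264,600
  ¥264,600 × 26% = ¥68,796

Excess of minimum tax over ordinary income tax: ¥68,796 − ¥23,690 = ¥45,106.

¥45,106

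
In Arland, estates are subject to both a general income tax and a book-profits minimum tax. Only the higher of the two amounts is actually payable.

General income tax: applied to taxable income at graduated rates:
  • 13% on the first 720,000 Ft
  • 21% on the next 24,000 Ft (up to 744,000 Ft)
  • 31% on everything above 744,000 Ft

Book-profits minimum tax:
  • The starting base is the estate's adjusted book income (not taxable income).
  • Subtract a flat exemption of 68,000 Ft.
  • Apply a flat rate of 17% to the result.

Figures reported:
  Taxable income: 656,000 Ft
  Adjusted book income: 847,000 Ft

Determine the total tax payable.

132,430 Ft

Book-profits minimum tax:
  Base (adjusted book income): 847,000 Ft
  Less exemption 68,000 Ft → base 779,000 Ft
  779,000 Ft × 17% = 132,430 Ft

General income tax:
  656,000 Ft × 13% = 85,280 Ft

132,430 Ft > 85,280 Ft, so the book-profits minimum tax is the binding amount.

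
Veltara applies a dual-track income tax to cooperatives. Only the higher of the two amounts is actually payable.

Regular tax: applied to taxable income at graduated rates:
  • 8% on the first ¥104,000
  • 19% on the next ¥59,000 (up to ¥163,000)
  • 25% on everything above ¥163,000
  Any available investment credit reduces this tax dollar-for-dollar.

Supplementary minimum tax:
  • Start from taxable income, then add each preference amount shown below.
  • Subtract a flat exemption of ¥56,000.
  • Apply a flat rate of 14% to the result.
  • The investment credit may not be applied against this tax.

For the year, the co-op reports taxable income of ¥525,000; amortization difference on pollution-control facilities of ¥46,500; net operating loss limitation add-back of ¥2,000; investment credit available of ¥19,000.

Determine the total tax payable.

Regular tax:
  ¥104,000 × 8% = ¥8,320
  ¥59,000 × 19% = ¥11,210
  ¥362,000 × 25% = ¥90,500
  → ¥110,030
  Less investment credit ¥19,000 → ¥91,030

Supplementary minimum tax:
  Adjusted income: ¥525,000 + ¥46,500 + ¥2,000 = ¥573,500
  Less exemption ¥56,000 → base ¥517,500
  ¥517,500 × 14% = ¥72,450

¥91,030 > ¥72,450, so the regular tax governs.

¥91,030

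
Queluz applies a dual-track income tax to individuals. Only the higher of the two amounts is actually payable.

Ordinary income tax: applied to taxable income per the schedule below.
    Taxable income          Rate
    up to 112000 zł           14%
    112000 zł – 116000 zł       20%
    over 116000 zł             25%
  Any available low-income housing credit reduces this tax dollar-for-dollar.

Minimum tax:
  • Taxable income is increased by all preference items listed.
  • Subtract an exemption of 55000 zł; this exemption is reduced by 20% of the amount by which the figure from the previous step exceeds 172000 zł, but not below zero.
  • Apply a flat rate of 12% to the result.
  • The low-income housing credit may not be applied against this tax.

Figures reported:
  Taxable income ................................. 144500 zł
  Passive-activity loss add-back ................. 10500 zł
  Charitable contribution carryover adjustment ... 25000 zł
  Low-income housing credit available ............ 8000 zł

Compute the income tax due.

Minimum tax:
  Adjusted income: 144500 zł + 10500 zł + 25000 zł = 180000 zł
  Exemption: 55000 zł − 20% × (180000 zł − 172000 zł) = 55000 zł − 1600 zł = 53400 zł
  Base: 180000 zł − 53400 zł = 126600 zł
  126600 zł × 12% = 15192 zł

Ordinary income tax:
  112000 zł × 14% = 15680 zł
  4000 zł × 20% = 800 zł
  28500 zł × 25% = 7125 zł
  → 23605 zł
  Less low-income housing credit 8000 zł → 15605 zł

15605 zł > 15192 zł, so the ordinary income tax governs.

15605 zł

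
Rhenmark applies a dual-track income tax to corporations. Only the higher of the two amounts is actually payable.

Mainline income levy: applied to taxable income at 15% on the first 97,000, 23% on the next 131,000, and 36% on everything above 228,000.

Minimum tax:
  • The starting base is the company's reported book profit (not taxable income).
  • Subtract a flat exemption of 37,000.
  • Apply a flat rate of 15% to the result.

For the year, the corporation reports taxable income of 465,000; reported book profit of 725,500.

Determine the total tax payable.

130,000

Mainline income levy:
  97,000 × 15% = 14,550
  131,000 × 23% = 30,130
  237,000 × 36% = 85,320
  → 130,000

Minimum tax:
  Base (reported book profit): 725,500
  Less exemption 37,000 → base 688,500
  688,500 × 15% = 103,275

130,000 > 103,275, so the mainline income levy governs.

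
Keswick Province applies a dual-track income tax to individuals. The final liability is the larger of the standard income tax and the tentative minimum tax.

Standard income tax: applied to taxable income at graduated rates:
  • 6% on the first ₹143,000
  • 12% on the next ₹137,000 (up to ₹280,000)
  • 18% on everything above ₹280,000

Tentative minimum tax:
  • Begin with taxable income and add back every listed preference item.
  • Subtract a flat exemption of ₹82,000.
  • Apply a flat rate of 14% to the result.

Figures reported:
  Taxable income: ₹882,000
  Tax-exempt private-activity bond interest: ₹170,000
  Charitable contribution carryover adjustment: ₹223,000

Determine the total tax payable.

Tentative minimum tax:
  Adjusted income: ₹882,000 + ₹170,000 + ₹223,000 = ₹1,275,000
  Less exemption ₹82,000 → base ₹1,193,000
  ₹1,193,000 × 14% = ₹167,020

Standard income tax:
  ₹143,000 × 6% = ₹8,580
  ₹137,000 × 12% = ₹16,440
  ₹602,000 × 18% = ₹108,360
  → ₹133,380

₹167,020 > ₹133,380, so the tentative minimum tax is the binding amount.

₹167,020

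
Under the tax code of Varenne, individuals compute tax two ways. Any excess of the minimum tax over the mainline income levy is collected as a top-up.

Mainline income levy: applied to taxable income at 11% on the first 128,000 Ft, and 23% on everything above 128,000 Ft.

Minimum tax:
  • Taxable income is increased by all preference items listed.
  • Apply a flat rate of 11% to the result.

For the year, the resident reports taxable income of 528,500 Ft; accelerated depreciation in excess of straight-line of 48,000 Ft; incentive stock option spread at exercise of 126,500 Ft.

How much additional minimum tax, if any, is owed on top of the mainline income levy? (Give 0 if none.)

Minimum tax:
  Adjusted income: 528,500 Ft + 48,000 Ft + 126,500 Ft = 703,000 Ft
  703,000 Ft × 11% = 77,330 Ft

Mainline income levy:
  128,000 Ft × 11% = 14,080 Ft
  400,500 Ft × 23% = 92,115 Ft
  → 106,195 Ft

77,330 Ft ≤ 106,195 Ft, so no add-on is due.

0 Ft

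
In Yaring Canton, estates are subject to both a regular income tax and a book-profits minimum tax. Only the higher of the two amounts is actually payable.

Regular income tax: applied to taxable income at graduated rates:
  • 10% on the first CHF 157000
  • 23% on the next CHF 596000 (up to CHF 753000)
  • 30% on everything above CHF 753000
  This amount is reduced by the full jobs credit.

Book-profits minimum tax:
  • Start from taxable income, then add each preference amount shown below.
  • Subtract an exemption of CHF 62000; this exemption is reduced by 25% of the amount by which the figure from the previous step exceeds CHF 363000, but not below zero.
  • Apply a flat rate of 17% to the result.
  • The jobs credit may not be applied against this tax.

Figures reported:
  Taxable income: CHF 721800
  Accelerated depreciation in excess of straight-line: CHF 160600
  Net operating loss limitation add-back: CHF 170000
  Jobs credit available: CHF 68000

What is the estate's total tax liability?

Book-profits minimum tax:
  Adjusted income: CHF 721800 + CHF 160600 + CHF 170000 = CHF 1052400
  Exemption: 25% × (CHF 1052400 − CHF 363000) = CHF 172350 ≥ CHF 62000, so the exemption is fully phased out
  Base: CHF 1052400 − CHF 0 = CHF 1052400
  CHF 1052400 × 17% = CHF 178908

Regular income tax:
  CHF 157000 × 10% = CHF 15700
  CHF 564800 × 23% = CHF 129904
  → CHF 145604
  Less jobs credit CHF 68000 → CHF 77604

CHF 178908 > CHF 77604, so the book-profits minimum tax is the binding amount.

CHF 178908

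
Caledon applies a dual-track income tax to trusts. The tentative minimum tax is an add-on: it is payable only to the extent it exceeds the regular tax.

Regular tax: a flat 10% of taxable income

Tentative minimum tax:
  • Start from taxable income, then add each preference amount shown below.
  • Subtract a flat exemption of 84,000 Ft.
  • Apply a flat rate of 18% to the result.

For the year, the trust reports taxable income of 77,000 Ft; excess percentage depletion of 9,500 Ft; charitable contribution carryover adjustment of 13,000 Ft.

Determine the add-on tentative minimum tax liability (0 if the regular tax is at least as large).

0 Ft

Regular tax:
  77,000 Ft × 10% = 7,700 Ft

Tentative minimum tax:
  Adjusted income: 77,000 Ft + 9,500 Ft + 13,000 Ft = 99,500 Ft
  Less exemption 84,000 Ft → base 15,500 Ft
  15,500 Ft × 18% = 2,790 Ft

2,790 Ft ≤ 7,700 Ft, so no add-on is due.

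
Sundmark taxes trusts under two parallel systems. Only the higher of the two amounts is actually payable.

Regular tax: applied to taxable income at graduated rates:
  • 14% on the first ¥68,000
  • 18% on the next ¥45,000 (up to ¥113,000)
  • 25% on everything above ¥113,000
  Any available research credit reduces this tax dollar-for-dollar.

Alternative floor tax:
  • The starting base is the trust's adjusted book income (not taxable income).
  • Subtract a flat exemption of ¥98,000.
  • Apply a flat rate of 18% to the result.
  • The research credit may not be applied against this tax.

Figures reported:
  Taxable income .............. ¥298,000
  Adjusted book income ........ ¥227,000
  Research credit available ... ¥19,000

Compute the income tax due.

Regular tax:
  ¥68,000 × 14% = ¥9,520
  ¥45,000 × 18% = ¥8,100
  ¥185,000 × 25% = ¥46,250
  → ¥63,870
  Less research credit ¥19,000 → ¥44,870

Alternative floor tax:
  Base (adjusted book income): ¥227,000
  Less exemption ¥98,000 → base ¥129,000
  ¥129,000 × 18% = ¥23,220

¥44,870 > ¥23,220, so the regular tax governs.

¥44,870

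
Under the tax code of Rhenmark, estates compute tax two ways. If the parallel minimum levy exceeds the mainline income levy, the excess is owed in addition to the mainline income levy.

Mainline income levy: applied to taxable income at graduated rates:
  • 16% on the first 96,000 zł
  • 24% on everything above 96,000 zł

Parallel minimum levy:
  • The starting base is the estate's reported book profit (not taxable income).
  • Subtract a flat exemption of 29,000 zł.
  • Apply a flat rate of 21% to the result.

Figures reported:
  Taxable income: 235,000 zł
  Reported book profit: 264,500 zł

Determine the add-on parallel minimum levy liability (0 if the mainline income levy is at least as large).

735 zł

Mainline income levy:
  96,000 zł × 16% = 15,360 zł
  139,000 zł × 24% = 33,360 zł
  → 48,720 zł

Parallel minimum levy:
  Base (reported book profit): 264,500 zł
  Less exemption 29,000 zł → base 235,500 zł
  235,500 zł × 21% = 49,455 zł

Excess of parallel minimum levy over mainline income levy: 49,455 zł − 48,720 zł = 735 zł.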